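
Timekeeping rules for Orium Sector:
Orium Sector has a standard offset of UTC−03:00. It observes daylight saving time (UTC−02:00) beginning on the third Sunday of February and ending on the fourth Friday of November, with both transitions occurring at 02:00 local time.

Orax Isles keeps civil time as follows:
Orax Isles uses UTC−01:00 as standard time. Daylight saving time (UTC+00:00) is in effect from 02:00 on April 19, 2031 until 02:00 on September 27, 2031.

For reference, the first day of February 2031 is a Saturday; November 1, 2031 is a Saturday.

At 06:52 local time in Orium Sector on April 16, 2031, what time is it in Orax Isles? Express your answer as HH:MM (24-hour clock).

1 February 2031 is a Saturday, so the first Sunday is February 2 and the third is February 16.
1 November 2031 is a Saturday, so the first Friday is November 7 and the fourth is November 28.
April 16, 2031 lies within the daylight-saving period (16 February – 28 November), so Orium Sector is on daylight time, UTC−02:00.
06:52 Orium Sector + 2h = 08:52 UTC.
At the standard offset (UTC−01:00), 08:52 UTC − 1h = 07:52 Orax Isles standard time.
The standard-time date in Orax Isles, April 16, 2031, does not fall between 19 April and 27 September, so daylight saving is not in effect and Orax Isles is at UTC−01:00.
08:52 UTC − 1h = 07:52 Orax Isles.

07:52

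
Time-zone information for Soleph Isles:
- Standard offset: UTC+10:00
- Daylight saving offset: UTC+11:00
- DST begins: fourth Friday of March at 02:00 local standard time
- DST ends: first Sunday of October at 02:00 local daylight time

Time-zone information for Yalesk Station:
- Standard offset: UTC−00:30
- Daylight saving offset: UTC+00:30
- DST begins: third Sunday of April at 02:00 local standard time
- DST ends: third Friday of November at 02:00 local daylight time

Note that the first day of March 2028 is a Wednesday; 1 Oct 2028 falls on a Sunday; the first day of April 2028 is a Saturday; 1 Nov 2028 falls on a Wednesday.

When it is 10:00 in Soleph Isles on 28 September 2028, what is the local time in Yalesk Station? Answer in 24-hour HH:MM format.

1 March 2028 is a Wednesday, so the first Friday is March 3 and the fourth is March 24.
1 October 2028 is a Sunday, so the first Sunday is October 1.
28 September 2028 lies within the daylight-saving period (24 March – 1 October), so Soleph Isles is on daylight time, UTC+11:00.
10:00 Soleph Isles − 11h = 23:00 UTC (rolling into the previous day, 27 September 2028).
1 April 2028 is a Saturday, so the first Sunday is April 2 and the third is April 16.
1 November 2028 is a Wednesday, so the first Friday is November 3 and the third is November 17.
At the standard offset (UTC−00:30), 23:00 UTC − 0h30m = 22:30 Yalesk Station standard time.
The standard-time date in Yalesk Station, 27 September 2028, falls between 16 April and 17 November, so daylight saving is in effect and Yalesk Station is at UTC+00:30.
23:00 UTC + 0h30m = 23:30 Yalesk Station.

23:30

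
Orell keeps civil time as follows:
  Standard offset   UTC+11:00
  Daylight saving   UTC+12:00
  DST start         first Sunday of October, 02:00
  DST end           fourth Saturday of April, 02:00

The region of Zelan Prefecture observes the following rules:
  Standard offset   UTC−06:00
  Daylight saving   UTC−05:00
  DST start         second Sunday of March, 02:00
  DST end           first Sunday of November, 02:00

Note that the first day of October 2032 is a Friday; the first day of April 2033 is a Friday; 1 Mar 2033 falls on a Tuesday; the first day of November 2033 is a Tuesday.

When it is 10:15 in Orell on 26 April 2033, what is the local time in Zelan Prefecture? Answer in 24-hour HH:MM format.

18:15

1 October 2032 is a Friday, so the first Sunday is October 3.
1 April 2033 is a Friday, so the first Saturday is April 2 and the fourth is April 23.
26 April 2033 is outside the daylight-saving period (3 October 2032 – 23 April 2033), so Orell is on standard time, UTC+11:00.
10:15 Orell − 11h = 23:15 UTC (rolling into the previous day, 25 April 2033).
1 March 2033 is a Tuesday, so the first Sunday is March 6 and the second is March 13.
1 November 2033 is a Tuesday, so the first Sunday is November 6.
At the standard offset (UTC−06:00), 23:15 UTC − 6h = 17:15 Zelan Prefecture standard time.
Daylight saving runs 13 March – 6 November; the standard-time date in Zelan Prefecture, 25 April 2033, is inside that window, so Zelan Prefecture is at UTC−05:00.
23:15 UTC − 5h = 18:15 Zelan Prefecture.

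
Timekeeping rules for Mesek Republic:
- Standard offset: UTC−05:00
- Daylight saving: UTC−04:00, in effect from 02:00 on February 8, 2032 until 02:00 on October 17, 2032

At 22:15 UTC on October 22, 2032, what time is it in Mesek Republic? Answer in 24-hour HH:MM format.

17:15

At the standard offset (UTC−05:00), 22:15 UTC − 5h = 17:15 Mesek Republic standard time.
Daylight saving runs 8 February – 17 October; the standard-time date in Mesek Republic, October 22, 2032, is outside that window, so Mesek Republic is on standard time at UTC−05:00.
22:15 UTC − 5h = 17:15 local.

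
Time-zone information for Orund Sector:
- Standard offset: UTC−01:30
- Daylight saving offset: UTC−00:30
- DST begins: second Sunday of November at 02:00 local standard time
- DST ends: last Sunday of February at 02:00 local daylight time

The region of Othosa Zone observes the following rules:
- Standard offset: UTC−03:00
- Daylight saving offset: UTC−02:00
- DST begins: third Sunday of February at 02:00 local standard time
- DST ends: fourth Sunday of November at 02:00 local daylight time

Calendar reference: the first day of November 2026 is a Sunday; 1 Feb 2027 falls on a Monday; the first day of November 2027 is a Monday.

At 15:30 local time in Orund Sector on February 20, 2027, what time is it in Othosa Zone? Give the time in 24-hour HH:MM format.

1 November 2026 is a Sunday, so the first Sunday is November 1 and the second is November 8.
1 February 2027 is a Monday, so Sundays fall on 7, 14, 21, 28; the last is February 28.
February 20, 2027 falls between 8 November 2026 and 28 February 2027, so daylight saving is in effect and Orund Sector is at UTC−00:30.
15:30 Orund Sector + 0h30m = 16:00 UTC.
1 February 2027 is a Monday, so the first Sunday is February 7 and the third is February 21.
1 November 2027 is a Monday, so the first Sunday is November 7 and the fourth is November 28.
At the standard offset (UTC−03:00), 16:00 UTC − 3h = 13:00 Othosa Zone standard time.
Daylight saving runs 21 February – 28 November; the standard-time date in Othosa Zone, February 20, 2027, is outside that window, so Othosa Zone is on standard time at UTC−03:00.
16:00 UTC − 3h = 13:00 Othosa Zone.

13:00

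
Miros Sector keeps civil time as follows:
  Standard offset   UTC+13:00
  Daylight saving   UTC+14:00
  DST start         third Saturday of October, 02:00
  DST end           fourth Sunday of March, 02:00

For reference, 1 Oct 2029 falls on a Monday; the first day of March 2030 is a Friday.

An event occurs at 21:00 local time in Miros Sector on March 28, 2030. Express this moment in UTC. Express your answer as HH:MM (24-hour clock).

1 October 2029 is a Monday, so the first Saturday is October 6 and the third is October 20.
1 March 2030 is a Friday, so the first Sunday is March 3 and the fourth is March 24.
March 28, 2030 is outside the daylight-saving period (20 October 2029 – 24 March 2030), so Miros Sector is on standard time, UTC+13:00.
21:00 local − 13h = 08:00 UTC.

08:00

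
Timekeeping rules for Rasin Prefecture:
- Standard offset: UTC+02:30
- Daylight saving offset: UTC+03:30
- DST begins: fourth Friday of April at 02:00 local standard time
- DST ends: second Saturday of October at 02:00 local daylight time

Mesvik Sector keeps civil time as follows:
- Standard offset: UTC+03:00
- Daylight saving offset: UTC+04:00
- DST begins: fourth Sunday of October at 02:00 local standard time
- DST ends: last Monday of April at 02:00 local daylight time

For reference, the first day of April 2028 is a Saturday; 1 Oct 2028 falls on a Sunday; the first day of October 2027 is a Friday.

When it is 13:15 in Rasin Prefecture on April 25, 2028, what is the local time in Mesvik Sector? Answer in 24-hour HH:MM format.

1 April 2028 is a Saturday, so the first Friday is April 7 and the fourth is April 28.
1 October 2028 is a Sunday, so the first Saturday is October 7 and the second is October 14.
Daylight saving runs 28 April – 14 October; April 25, 2028 is outside that window, so Rasin Prefecture is on standard time at UTC+02:30.
13:15 Rasin Prefecture − 2h30m = 10:45 UTC.
1 October 2027 is a Friday, so the first Sunday is October 3 and the fourth is October 24.
1 April 2028 is a Saturday, so Mondays fall on 3, 10, 17, 24; the last is April 24.
At the standard offset (UTC+03:00), 10:45 UTC + 3h = 13:45 Mesvik Sector standard time.
The standard-time date in Mesvik Sector, April 25, 2028, is outside the daylight-saving period (24 October 2027 – 24 April 2028), so Mesvik Sector is on standard time, UTC+03:00.
10:45 UTC + 3h = 13:45 Mesvik Sector.

13:45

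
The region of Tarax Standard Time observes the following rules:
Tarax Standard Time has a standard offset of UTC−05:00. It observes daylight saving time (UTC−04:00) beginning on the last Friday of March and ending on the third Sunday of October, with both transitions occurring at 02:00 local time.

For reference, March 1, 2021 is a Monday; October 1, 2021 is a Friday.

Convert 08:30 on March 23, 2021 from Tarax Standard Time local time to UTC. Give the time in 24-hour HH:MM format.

13:30

1 March 2021 is a Monday, so Fridays fall on 5, 12, 19, 26; the last is March 26.
1 October 2021 is a Friday, so the first Sunday is October 3 and the third is October 17.
March 23, 2021 does not fall between 26 March and 17 October, so daylight saving is not in effect and Tarax Standard Time is at UTC−05:00.
08:30 local + 5h = 13:30 UTC.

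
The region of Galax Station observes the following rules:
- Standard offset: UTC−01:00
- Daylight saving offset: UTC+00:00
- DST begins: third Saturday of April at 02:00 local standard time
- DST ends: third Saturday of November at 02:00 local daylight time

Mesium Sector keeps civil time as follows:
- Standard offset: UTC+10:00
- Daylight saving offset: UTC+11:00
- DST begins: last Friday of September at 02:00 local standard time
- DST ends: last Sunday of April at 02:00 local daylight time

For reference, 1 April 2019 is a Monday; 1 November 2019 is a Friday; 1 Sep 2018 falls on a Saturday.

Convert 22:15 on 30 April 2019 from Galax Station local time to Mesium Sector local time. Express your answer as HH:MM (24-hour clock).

08:15

1 April 2019 is a Monday, so the first Saturday is April 6 and the third is April 20.
1 November 2019 is a Friday, so the first Saturday is November 2 and the third is November 16.
30 April 2019 falls between 20 April and 16 November, so daylight saving is in effect and Galax Station is at UTC+00:00.
22:15 Galax Station − 0h = 22:15 UTC.
1 September 2018 is a Saturday, so Fridays fall on 7, 14, 21, 28; the last is September 28.
1 April 2019 is a Monday, so Sundays fall on 7, 14, 21, 28; the last is April 28.
At the standard offset (UTC+10:00), 22:15 UTC + 10h = 08:15 Mesium Sector standard time (rolling into the next day, 1 May 2019).
The standard-time date in Mesium Sector, 1 May 2019, does not fall between 28 September 2018 and 28 April 2019, so daylight saving is not in effect and Mesium Sector is at UTC+10:00.
22:15 UTC + 10h = 08:15 Mesium Sector (rolling into the next day, 1 May 2019).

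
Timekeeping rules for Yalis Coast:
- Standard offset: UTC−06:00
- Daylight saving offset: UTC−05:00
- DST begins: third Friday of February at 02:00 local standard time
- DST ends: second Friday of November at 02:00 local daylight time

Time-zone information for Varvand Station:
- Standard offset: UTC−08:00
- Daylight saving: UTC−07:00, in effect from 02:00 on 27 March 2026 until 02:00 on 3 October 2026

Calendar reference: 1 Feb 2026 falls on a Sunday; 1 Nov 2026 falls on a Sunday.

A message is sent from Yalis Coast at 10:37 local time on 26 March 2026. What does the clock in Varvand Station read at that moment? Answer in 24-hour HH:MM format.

07:37

1 February 2026 is a Sunday, so the first Friday is February 6 and the third is February 20.
1 November 2026 is a Sunday, so the first Friday is November 6 and the second is November 13.
26 March 2026 lies within the daylight-saving period (20 February – 13 November), so Yalis Coast is on daylight time, UTC−05:00.
10:37 Yalis Coast + 5h = 15:37 UTC.
At the standard offset (UTC−08:00), 15:37 UTC − 8h = 07:37 Varvand Station standard time.
The standard-time date in Varvand Station, 26 March 2026, is outside the daylight-saving period (27 March – 3 October), so Varvand Station is on standard time, UTC−08:00.
15:37 UTC − 8h = 07:37 Varvand Station.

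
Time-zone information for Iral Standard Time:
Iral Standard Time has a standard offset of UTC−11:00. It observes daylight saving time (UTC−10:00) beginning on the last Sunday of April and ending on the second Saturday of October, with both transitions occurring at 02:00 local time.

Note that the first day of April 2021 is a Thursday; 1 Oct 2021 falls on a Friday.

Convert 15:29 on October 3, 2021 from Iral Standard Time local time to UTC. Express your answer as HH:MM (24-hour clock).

1 April 2021 is a Thursday, so Sundays fall on 4, 11, 18, 25; the last is April 25.
1 October 2021 is a Friday, so the first Saturday is October 2 and the second is October 9.
October 3, 2021 lies within the daylight-saving period (25 April – 9 October), so Iral Standard Time is on daylight time, UTC−10:00.
15:29 local + 10h = 01:29 UTC (rolling into the next day, 4 October 2021).

01:29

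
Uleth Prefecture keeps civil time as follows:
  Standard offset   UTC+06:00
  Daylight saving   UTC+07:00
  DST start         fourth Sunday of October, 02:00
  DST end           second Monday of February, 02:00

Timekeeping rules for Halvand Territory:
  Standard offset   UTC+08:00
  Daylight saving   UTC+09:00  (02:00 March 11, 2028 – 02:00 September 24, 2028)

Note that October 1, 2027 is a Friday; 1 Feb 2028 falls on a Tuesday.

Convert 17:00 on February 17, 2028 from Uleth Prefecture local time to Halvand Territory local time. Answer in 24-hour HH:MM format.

19:00

1 October 2027 is a Friday, so the first Sunday is October 3 and the fourth is October 24.
1 February 2028 is a Tuesday, so the first Monday is February 7 and the second is February 14.
February 17, 2028 is outside the daylight-saving period (24 October 2027 – 14 February 2028), so Uleth Prefecture is on standard time, UTC+06:00.
17:00 Uleth Prefecture − 6h = 11:00 UTC.
At the standard offset (UTC+08:00), 11:00 UTC + 8h = 19:00 Halvand Territory standard time.
The standard-time date in Halvand Territory, February 17, 2028, is outside the daylight-saving period (11 March – 24 September), so Halvand Territory is on standard time, UTC+08:00.
11:00 UTC + 8h = 19:00 Halvand Territory.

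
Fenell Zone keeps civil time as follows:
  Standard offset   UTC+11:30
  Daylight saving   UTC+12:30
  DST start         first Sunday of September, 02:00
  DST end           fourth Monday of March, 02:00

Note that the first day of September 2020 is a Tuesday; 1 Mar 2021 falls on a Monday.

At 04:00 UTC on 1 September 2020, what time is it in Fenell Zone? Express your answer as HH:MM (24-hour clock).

1 September 2020 is a Tuesday, so the first Sunday is September 6.
1 March 2021 is a Monday, so the first Monday is March 1 and the fourth is March 22.
At the standard offset (UTC+11:30), 04:00 UTC + 11h30m = 15:30 Fenell Zone standard time.
The standard-time date in Fenell Zone, 1 September 2020, is outside the daylight-saving period (6 September 2020 – 22 March 2021), so Fenell Zone is on standard time, UTC+11:30.
04:00 UTC + 11h30m = 15:30 local.

15:30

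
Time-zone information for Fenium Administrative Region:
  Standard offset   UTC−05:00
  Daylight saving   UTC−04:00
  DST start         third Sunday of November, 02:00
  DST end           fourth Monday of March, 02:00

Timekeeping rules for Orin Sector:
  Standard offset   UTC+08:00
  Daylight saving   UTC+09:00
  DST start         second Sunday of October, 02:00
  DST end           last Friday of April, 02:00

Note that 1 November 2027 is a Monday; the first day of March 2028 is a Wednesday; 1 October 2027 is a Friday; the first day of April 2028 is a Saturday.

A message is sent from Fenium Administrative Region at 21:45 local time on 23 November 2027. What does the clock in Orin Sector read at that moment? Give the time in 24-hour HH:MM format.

1 November 2027 is a Monday, so the first Sunday is November 7 and the third is November 21.
1 March 2028 is a Wednesday, so the first Monday is March 6 and the fourth is March 27.
23 November 2027 falls between 21 November 2027 and 27 March 2028, so daylight saving is in effect and Fenium Administrative Region is at UTC−04:00.
21:45 Fenium Administrative Region + 4h = 01:45 UTC (rolling into the next day, 24 November 2027).
1 October 2027 is a Friday, so the first Sunday is October 3 and the second is October 10.
1 April 2028 is a Saturday, so Fridays fall on 7, 14, 21, 28; the last is April 28.
At the standard offset (UTC+08:00), 01:45 UTC + 8h = 09:45 Orin Sector standard time.
The standard-time date in Orin Sector, 24 November 2027, falls between 10 October 2027 and 28 April 2028, so daylight saving is in effect and Orin Sector is at UTC+09:00.
01:45 UTC + 9h = 10:45 Orin Sector.

10:45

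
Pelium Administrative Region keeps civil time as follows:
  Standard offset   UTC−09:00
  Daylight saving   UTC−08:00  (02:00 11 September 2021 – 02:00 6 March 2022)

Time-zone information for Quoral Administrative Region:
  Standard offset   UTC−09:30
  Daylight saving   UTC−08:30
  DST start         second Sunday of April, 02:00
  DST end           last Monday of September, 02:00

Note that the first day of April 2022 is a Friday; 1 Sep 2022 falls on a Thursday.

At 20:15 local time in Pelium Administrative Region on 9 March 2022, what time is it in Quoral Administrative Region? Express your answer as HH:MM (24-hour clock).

9 March 2022 is outside the daylight-saving period (11 September 2021 – 6 March 2022), so Pelium Administrative Region is on standard time, UTC−09:00.
20:15 Pelium Administrative Region + 9h = 05:15 UTC (rolling into the next day, 10 March 2022).
1 April 2022 is a Friday, so the first Sunday is April 3 and the second is April 10.
1 September 2022 is a Thursday, so Mondays fall on 5, 12, 19, 26; the last is September 26.
At the standard offset (UTC−09:30), 05:15 UTC − 9h30m = 19:45 Quoral Administrative Region standard time (rolling into the previous day, 9 March 2022).
Daylight saving runs 10 April – 26 September; the standard-time date in Quoral Administrative Region, 9 March 2022, is outside that window, so Quoral Administrative Region is on standard time at UTC−09:30.
05:15 UTC − 9h30m = 19:45 Quoral Administrative Region (rolling into the previous day, 9 March 2022).

19:45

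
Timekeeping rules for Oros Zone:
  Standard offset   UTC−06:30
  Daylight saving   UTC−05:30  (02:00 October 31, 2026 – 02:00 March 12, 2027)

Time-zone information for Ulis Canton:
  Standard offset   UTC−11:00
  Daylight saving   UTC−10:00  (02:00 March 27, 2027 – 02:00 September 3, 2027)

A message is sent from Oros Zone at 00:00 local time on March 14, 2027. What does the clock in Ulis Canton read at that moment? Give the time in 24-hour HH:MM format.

Daylight saving runs 31 October 2026 – 12 March 2027; March 14, 2027 is outside that window, so Oros Zone is on standard time at UTC−06:30.
00:00 Oros Zone + 6h30m = 06:30 UTC.
At the standard offset (UTC−11:00), 06:30 UTC − 11h = 19:30 Ulis Canton standard time (rolling into the previous day, 13 March 2027).
Daylight saving runs 27 March – 3 September; the standard-time date in Ulis Canton, March 13, 2027, is outside that window, so Ulis Canton is on standard time at UTC−11:00.
06:30 UTC − 11h = 19:30 Ulis Canton (rolling into the previous day, 13 March 2027).

19:30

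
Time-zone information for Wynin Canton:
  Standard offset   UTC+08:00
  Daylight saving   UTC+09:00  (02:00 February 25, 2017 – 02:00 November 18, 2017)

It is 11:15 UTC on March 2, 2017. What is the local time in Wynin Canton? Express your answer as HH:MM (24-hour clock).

At the standard offset (UTC+08:00), 11:15 UTC + 8h = 19:15 Wynin Canton standard time.
Daylight saving runs 25 February – 18 November; the standard-time date in Wynin Canton, March 2, 2017, is inside that window, so Wynin Canton is at UTC+09:00.
11:15 UTC + 9h = 20:15 local.

20:15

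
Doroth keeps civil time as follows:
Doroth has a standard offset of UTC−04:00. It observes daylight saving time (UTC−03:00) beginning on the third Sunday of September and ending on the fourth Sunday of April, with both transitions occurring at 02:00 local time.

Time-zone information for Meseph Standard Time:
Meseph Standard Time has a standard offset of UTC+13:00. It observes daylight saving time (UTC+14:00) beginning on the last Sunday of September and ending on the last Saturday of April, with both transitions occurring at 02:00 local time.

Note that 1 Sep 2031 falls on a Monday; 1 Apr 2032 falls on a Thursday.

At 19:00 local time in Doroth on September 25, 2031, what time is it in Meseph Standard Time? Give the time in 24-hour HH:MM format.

11:00

1 September 2031 is a Monday, so the first Sunday is September 7 and the third is September 21.
1 April 2032 is a Thursday, so the first Sunday is April 4 and the fourth is April 25.
Daylight saving runs 21 September 2031 – 25 April 2032; September 25, 2031 is inside that window, so Doroth is at UTC−03:00.
19:00 Doroth + 3h = 22:00 UTC.
1 September 2031 is a Monday, so Sundays fall on 7, 14, 21, 28; the last is September 28.
1 April 2032 is a Thursday, so Saturdays fall on 3, 10, 17, 24; the last is April 24.
At the standard offset (UTC+13:00), 22:00 UTC + 13h = 11:00 Meseph Standard Time standard time (rolling into the next day, 26 September 2031).
Daylight saving runs 28 September 2031 – 24 April 2032; the standard-time date in Meseph Standard Time, September 26, 2031, is outside that window, so Meseph Standard Time is on standard time at UTC+13:00.
22:00 UTC + 13h = 11:00 Meseph Standard Time (rolling into the next day, 26 September 2031).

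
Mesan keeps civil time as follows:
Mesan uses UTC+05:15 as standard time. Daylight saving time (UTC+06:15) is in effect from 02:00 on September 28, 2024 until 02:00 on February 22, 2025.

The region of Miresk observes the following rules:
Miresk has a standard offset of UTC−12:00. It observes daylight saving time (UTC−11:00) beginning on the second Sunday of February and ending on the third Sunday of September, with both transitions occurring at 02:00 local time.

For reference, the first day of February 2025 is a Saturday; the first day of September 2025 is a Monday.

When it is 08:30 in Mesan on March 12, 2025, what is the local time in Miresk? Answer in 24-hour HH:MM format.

Daylight saving runs 28 September 2024 – 22 February 2025; March 12, 2025 is outside that window, so Mesan is on standard time at UTC+05:15.
08:30 Mesan − 5h15m = 03:15 UTC.
1 February 2025 is a Saturday, so the first Sunday is February 2 and the second is February 9.
1 September 2025 is a Monday, so the first Sunday is September 7 and the third is September 21.
At the standard offset (UTC−12:00), 03:15 UTC − 12h = 15:15 Miresk standard time (rolling into the previous day, 11 March 2025).
The standard-time date in Miresk, March 11, 2025, falls between 9 February and 21 September, so daylight saving is in effect and Miresk is at UTC−11:00.
03:15 UTC − 11h = 16:15 Miresk (rolling into the previous day, 11 March 2025).

16:15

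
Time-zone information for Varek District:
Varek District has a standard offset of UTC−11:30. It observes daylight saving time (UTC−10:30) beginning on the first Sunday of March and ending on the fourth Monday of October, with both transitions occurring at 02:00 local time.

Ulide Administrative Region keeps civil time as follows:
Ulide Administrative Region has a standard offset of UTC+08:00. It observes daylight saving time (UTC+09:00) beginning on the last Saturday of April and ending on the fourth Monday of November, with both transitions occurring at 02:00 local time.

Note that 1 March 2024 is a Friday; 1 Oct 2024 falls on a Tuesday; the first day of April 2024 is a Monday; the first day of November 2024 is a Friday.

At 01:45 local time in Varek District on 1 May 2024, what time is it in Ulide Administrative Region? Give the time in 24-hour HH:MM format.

1 March 2024 is a Friday, so the first Sunday is March 3.
1 October 2024 is a Tuesday, so the first Monday is October 7 and the fourth is October 28.
Daylight saving runs 3 March – 28 October; 1 May 2024 is inside that window, so Varek District is at UTC−10:30.
01:45 Varek District + 10h30m = 12:15 UTC.
1 April 2024 is a Monday, so Saturdays fall on 6, 13, 20, 27; the last is April 27.
1 November 2024 is a Friday, so the first Monday is November 4 and the fourth is November 25.
At the standard offset (UTC+08:00), 12:15 UTC + 8h = 20:15 Ulide Administrative Region standard time.
The standard-time date in Ulide Administrative Region, 1 May 2024, falls between 27 April and 25 November, so daylight saving is in effect and Ulide Administrative Region is at UTC+09:00.
12:15 UTC + 9h = 21:15 Ulide Administrative Region.

21:15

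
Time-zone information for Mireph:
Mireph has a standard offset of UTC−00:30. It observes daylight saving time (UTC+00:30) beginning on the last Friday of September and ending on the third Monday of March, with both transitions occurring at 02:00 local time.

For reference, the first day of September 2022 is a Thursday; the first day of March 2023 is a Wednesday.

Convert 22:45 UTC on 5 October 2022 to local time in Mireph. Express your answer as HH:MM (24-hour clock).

1 September 2022 is a Thursday, so Fridays fall on 2, 9, 16, 23, 30; the last is September 30.
1 March 2023 is a Wednesday, so the first Monday is March 6 and the third is March 20.
At the standard offset (UTC−00:30), 22:45 UTC − 0h30m = 22:15 Mireph standard time.
The standard-time date in Mireph, 5 October 2022, falls between 30 September 2022 and 20 March 2023, so daylight saving is in effect and Mireph is at UTC+00:30.
22:45 UTC + 0h30m = 23:15 local.

23:15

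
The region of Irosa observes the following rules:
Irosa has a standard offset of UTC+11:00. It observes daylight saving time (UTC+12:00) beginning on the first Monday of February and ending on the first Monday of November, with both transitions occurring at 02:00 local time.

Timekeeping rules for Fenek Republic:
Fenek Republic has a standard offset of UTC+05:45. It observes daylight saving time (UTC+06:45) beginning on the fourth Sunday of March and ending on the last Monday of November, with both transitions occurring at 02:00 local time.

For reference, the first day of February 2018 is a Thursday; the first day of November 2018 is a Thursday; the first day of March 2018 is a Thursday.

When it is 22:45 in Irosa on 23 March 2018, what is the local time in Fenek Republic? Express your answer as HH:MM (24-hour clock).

16:30

1 February 2018 is a Thursday, so the first Monday is February 5.
1 November 2018 is a Thursday, so the first Monday is November 5.
23 March 2018 falls between 5 February and 5 November, so daylight saving is in effect and Irosa is at UTC+12:00.
22:45 Irosa − 12h = 10:45 UTC.
1 March 2018 is a Thursday, so the first Sunday is March 4 and the fourth is March 25.
1 November 2018 is a Thursday, so Mondays fall on 5, 12, 19, 26; the last is November 26.
At the standard offset (UTC+05:45), 10:45 UTC + 5h45m = 16:30 Fenek Republic standard time.
The standard-time date in Fenek Republic, 23 March 2018, does not fall between 25 March and 26 November, so daylight saving is not in effect and Fenek Republic is at UTC+05:45.
10:45 UTC + 5h45m = 16:30 Fenek Republic.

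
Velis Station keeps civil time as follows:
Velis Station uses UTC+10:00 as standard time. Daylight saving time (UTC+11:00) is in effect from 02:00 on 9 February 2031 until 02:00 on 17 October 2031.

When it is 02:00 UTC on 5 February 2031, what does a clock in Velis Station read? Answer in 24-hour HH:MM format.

At the standard offset (UTC+10:00), 02:00 UTC + 10h = 12:00 Velis Station standard time.
The standard-time date in Velis Station, 5 February 2031, is outside the daylight-saving period (9 February – 17 October), so Velis Station is on standard time, UTC+10:00.
02:00 UTC + 10h = 12:00 local.

12:00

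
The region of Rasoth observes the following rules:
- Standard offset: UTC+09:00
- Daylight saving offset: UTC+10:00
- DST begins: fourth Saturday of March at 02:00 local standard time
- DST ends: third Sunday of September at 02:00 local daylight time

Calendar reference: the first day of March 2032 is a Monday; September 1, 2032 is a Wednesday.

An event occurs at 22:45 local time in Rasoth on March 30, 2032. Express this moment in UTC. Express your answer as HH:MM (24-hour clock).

1 March 2032 is a Monday, so the first Saturday is March 6 and the fourth is March 27.
1 September 2032 is a Wednesday, so the first Sunday is September 5 and the third is September 19.
Daylight saving runs 27 March – 19 September; March 30, 2032 is inside that window, so Rasoth is at UTC+10:00.
22:45 local − 10h = 12:45 UTC.

12:45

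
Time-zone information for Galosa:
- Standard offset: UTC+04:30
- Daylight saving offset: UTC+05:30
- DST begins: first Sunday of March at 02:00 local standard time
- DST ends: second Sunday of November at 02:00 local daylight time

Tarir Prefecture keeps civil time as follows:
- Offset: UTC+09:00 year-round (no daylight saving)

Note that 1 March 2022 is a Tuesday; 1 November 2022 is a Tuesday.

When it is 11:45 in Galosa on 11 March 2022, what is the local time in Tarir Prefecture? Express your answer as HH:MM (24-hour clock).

15:15

1 March 2022 is a Tuesday, so the first Sunday is March 6.
1 November 2022 is a Tuesday, so the first Sunday is November 6 and the second is November 13.
11 March 2022 lies within the daylight-saving period (6 March – 13 November), so Galosa is on daylight time, UTC+05:30.
11:45 Galosa − 5h30m = 06:15 UTC.
Tarir Prefecture stays on UTC+09:00 all year.
06:15 UTC + 9h = 15:15 Tarir Prefecture.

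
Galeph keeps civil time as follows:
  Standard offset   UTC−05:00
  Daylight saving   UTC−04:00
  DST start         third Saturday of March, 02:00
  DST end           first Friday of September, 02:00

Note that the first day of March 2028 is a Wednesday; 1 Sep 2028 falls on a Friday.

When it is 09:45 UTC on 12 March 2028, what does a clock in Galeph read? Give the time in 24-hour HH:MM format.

1 March 2028 is a Wednesday, so the first Saturday is March 4 and the third is March 18.
1 September 2028 is a Friday, so the first Friday is September 1.
At the standard offset (UTC−05:00), 09:45 UTC − 5h = 04:45 Galeph standard time.
Daylight saving runs 18 March – 1 September; the standard-time date in Galeph, 12 March 2028, is outside that window, so Galeph is on standard time at UTC−05:00.
09:45 UTC − 5h = 04:45 local.

04:45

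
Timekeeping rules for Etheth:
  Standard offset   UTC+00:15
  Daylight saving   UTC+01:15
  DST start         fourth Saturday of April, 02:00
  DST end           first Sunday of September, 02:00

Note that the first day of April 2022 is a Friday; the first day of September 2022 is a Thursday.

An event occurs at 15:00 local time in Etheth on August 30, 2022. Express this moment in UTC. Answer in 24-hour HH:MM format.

13:45

1 April 2022 is a Friday, so the first Saturday is April 2 and the fourth is April 23.
1 September 2022 is a Thursday, so the first Sunday is September 4.
August 30, 2022 lies within the daylight-saving period (23 April – 4 September), so Etheth is on daylight time, UTC+01:15.
15:00 local − 1h15m = 13:45 UTC.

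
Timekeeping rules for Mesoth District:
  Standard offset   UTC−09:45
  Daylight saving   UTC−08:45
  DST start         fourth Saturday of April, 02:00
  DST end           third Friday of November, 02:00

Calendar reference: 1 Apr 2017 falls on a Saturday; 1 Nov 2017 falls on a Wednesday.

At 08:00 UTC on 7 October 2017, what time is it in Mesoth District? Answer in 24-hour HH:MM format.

1 April 2017 is a Saturday, so the first Saturday is April 1 and the fourth is April 22.
1 November 2017 is a Wednesday, so the first Friday is November 3 and the third is November 17.
At the standard offset (UTC−09:45), 08:00 UTC − 9h45m = 22:15 Mesoth District standard time (rolling into the previous day, 6 October 2017).
The standard-time date in Mesoth District, 6 October 2017, falls between 22 April and 17 November, so daylight saving is in effect and Mesoth District is at UTC−08:45.
08:00 UTC − 8h45m = 23:15 local (rolling into the previous day, 6 October 2017).

23:15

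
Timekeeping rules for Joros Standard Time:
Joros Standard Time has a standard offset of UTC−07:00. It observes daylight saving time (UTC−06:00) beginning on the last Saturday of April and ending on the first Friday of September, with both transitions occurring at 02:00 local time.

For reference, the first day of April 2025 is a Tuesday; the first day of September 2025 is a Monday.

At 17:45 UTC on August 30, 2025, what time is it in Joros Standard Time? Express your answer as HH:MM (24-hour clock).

1 April 2025 is a Tuesday, so Saturdays fall on 5, 12, 19, 26; the last is April 26.
1 September 2025 is a Monday, so the first Friday is September 5.
At the standard offset (UTC−07:00), 17:45 UTC − 7h = 10:45 Joros Standard Time standard time.
The standard-time date in Joros Standard Time, August 30, 2025, falls between 26 April and 5 September, so daylight saving is in effect and Joros Standard Time is at UTC−06:00.
17:45 UTC − 6h = 11:45 local.

11:45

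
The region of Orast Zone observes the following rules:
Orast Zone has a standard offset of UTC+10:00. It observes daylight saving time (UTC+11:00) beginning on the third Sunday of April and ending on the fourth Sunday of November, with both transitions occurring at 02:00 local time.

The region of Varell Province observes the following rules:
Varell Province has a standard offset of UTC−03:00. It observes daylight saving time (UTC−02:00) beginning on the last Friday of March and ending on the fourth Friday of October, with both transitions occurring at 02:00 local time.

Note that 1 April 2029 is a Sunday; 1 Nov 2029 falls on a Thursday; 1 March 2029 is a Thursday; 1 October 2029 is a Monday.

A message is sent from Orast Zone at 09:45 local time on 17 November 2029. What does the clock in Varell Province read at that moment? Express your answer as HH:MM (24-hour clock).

19:45

1 April 2029 is a Sunday, so the first Sunday is April 1 and the third is April 15.
1 November 2029 is a Thursday, so the first Sunday is November 4 and the fourth is November 25.
17 November 2029 lies within the daylight-saving period (15 April – 25 November), so Orast Zone is on daylight time, UTC+11:00.
09:45 Orast Zone − 11h = 22:45 UTC (rolling into the previous day, 16 November 2029).
1 March 2029 is a Thursday, so Fridays fall on 2, 9, 16, 23, 30; the last is March 30.
1 October 2029 is a Monday, so the first Friday is October 5 and the fourth is October 26.
At the standard offset (UTC−03:00), 22:45 UTC − 3h = 19:45 Varell Province standard time.
Daylight saving runs 30 March – 26 October; the standard-time date in Varell Province, 16 November 2029, is outside that window, so Varell Province is on standard time at UTC−03:00.
22:45 UTC − 3h = 19:45 Varell Province.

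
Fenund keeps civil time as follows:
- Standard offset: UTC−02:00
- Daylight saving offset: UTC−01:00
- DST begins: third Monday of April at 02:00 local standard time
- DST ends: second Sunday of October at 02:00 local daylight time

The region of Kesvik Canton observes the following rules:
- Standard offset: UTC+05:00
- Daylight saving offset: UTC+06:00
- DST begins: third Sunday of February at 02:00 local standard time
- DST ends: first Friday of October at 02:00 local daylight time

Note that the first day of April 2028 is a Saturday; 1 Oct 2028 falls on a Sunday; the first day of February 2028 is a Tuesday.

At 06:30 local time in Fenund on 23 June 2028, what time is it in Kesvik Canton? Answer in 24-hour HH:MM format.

13:30

1 April 2028 is a Saturday, so the first Monday is April 3 and the third is April 17.
1 October 2028 is a Sunday, so the first Sunday is October 1 and the second is October 8.
23 June 2028 falls between 17 April and 8 October, so daylight saving is in effect and Fenund is at UTC−01:00.
06:30 Fenund + 1h = 07:30 UTC.
1 February 2028 is a Tuesday, so the first Sunday is February 6 and the third is February 20.
1 October 2028 is a Sunday, so the first Friday is October 6.
At the standard offset (UTC+05:00), 07:30 UTC + 5h = 12:30 Kesvik Canton standard time.
Daylight saving runs 20 February – 6 October; the standard-time date in Kesvik Canton, 23 June 2028, is inside that window, so Kesvik Canton is at UTC+06:00.
07:30 UTC + 6h = 13:30 Kesvik Canton.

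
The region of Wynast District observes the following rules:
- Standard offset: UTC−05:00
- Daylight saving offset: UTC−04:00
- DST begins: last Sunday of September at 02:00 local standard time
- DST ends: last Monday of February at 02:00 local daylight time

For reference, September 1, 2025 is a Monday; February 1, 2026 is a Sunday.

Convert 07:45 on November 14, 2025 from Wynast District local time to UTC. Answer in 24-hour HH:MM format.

11:45

1 September 2025 is a Monday, so Sundays fall on 7, 14, 21, 28; the last is September 28.
1 February 2026 is a Sunday, so Mondays fall on 2, 9, 16, 23; the last is February 23.
November 14, 2025 falls between 28 September 2025 and 23 February 2026, so daylight saving is in effect and Wynast District is at UTC−04:00.
07:45 local + 4h = 11:45 UTC.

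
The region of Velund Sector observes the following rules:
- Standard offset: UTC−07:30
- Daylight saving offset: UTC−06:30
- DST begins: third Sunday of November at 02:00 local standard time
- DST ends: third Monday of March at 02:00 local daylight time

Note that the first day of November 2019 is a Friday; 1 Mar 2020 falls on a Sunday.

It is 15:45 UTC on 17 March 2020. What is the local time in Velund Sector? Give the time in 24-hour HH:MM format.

08:15

1 November 2019 is a Friday, so the first Sunday is November 3 and the third is November 17.
1 March 2020 is a Sunday, so the first Monday is March 2 and the third is March 16.
At the standard offset (UTC−07:30), 15:45 UTC − 7h30m = 08:15 Velund Sector standard time.
Daylight saving runs 17 November 2019 – 16 March 2020; the standard-time date in Velund Sector, 17 March 2020, is outside that window, so Velund Sector is on standard time at UTC−07:30.
15:45 UTC − 7h30m = 08:15 local.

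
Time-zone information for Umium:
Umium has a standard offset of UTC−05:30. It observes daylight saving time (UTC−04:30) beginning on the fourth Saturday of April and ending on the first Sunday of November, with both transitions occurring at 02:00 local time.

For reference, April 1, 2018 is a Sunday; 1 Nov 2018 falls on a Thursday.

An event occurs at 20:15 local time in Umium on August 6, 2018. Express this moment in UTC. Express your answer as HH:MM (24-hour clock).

1 April 2018 is a Sunday, so the first Saturday is April 7 and the fourth is April 28.
1 November 2018 is a Thursday, so the first Sunday is November 4.
Daylight saving runs 28 April – 4 November; August 6, 2018 is inside that window, so Umium is at UTC−04:30.
20:15 local + 4h30m = 00:45 UTC (rolling into the next day, 7 August 2018).

00:45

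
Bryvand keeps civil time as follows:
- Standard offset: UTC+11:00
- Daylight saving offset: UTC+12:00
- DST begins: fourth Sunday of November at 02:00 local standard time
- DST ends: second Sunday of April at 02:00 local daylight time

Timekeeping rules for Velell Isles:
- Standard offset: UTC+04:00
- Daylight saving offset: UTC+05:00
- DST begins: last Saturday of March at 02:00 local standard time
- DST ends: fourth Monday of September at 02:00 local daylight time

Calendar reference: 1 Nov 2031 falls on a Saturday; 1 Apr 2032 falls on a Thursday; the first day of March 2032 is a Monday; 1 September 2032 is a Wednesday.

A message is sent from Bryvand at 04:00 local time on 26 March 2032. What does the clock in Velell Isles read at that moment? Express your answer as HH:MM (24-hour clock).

20:00

1 November 2031 is a Saturday, so the first Sunday is November 2 and the fourth is November 23.
1 April 2032 is a Thursday, so the first Sunday is April 4 and the second is April 11.
26 March 2032 lies within the daylight-saving period (23 November 2031 – 11 April 2032), so Bryvand is on daylight time, UTC+12:00.
04:00 Bryvand − 12h = 16:00 UTC (rolling into the previous day, 25 March 2032).
1 March 2032 is a Monday, so Saturdays fall on 6, 13, 20, 27; the last is March 27.
1 September 2032 is a Wednesday, so the first Monday is September 6 and the fourth is September 27.
At the standard offset (UTC+04:00), 16:00 UTC + 4h = 20:00 Velell Isles standard time.
The standard-time date in Velell Isles, 25 March 2032, does not fall between 27 March and 27 September, so daylight saving is not in effect and Velell Isles is at UTC+04:00.
16:00 UTC + 4h = 20:00 Velell Isles.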